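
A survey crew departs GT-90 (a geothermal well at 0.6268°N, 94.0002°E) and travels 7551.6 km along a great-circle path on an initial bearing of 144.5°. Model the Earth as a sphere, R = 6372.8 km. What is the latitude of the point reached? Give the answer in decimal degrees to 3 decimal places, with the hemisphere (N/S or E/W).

48.600°S

δ = d/R = 7551.6/6372.8 = 1.184974 rad
φ₂ = arcsin(sin φ₁ cos δ + cos φ₁ sin δ cos θ)
   = arcsin(0.01094·0.37632 + 0.99994·0.92649·-0.81412) = -48.59967°
λ₂ = λ₁ + atan2(sin θ sin δ cos φ₁, cos δ − sin φ₁ sin φ₂) = 148.44462°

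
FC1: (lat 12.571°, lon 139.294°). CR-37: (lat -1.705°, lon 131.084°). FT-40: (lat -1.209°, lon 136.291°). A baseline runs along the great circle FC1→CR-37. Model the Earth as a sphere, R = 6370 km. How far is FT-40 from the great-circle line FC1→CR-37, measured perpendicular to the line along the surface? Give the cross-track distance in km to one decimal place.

δ₁₃ = central angle FC1→FT-40 = 0.246069 rad  (haversine)
θ₁₃ = bearing FC1→FT-40 = 192.417°,  θ₁₂ = bearing FC1→CR-37 = 210.290°
dₓₜ = R·arcsin(sin δ₁₃ · sin(θ₁₃ − θ₁₂)) = 6370·arcsin(0.24359·sin(-17.874°)) = -476.689 km
|dₓₜ| = 476.689 km

476.7 km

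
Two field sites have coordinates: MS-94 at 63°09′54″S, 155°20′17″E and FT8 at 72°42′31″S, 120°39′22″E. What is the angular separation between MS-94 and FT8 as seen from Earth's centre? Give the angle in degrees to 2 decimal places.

15.78°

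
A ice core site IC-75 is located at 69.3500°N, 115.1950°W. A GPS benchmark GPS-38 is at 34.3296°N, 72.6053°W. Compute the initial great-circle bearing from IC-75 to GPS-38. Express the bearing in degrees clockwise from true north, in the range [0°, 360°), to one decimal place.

Δλ = 42.5897°
y = sin Δλ · cos φ₂ = 0.558860
x = cos φ₁ sin φ₂ − sin φ₁ cos φ₂ cos Δλ = -0.370031
θ = atan2(y, x) = 123.5093° → 123.5093° (mod 360°)

123.5°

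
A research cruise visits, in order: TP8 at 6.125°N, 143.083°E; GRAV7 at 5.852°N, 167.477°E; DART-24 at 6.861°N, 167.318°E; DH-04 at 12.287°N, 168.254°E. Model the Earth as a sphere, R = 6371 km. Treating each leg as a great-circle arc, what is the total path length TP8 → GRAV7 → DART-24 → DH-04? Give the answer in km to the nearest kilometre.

3423 km

TP8→GRAV7: c = 0.423423 rad, d = 2697.63 km
GRAV7→DART-24: c = 0.017825 rad, d = 113.56 km
DART-24→DH-04: c = 0.096061 rad, d = 612.00 km
Total = 2697.63 + 113.56 + 612.00 = 3423.20 km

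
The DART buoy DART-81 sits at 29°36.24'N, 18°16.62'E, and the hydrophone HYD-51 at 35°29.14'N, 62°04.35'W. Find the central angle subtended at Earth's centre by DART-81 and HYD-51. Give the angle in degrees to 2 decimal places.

66.08°

DART-81: φ = +29.60400°, λ = +18.27700°
HYD-51: φ = +35.48567°, λ = -62.07250°
Δφ = 5.8817°,  Δλ = -80.3495°
a = sin²(Δφ/2) + cos φ₁ cos φ₂ sin²(Δλ/2) = 0.297275
c = 2·arcsin(√a) = 1.153325 rad = 66.0807°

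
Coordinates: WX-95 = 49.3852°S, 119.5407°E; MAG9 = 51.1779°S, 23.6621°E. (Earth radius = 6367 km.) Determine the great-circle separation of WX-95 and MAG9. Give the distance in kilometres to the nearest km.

Δφ = -1.7927°,  Δλ = -95.8786°
a = sin²(Δφ/2) + cos φ₁ cos φ₂ sin²(Δλ/2) = 0.225192
c = 2·arcsin(√a) = 0.988891 rad = 56.6593°
d = R·c = 6367 × 0.988891 = 6296.3 km

6296 km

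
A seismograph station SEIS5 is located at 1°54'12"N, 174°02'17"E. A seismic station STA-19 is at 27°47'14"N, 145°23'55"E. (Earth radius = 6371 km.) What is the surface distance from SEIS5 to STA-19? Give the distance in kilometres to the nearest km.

SEIS5: φ = +1.90333°, λ = +174.03806°
STA-19: φ = +27.78722°, λ = +145.39861°
Δφ = 25.8839°,  Δλ = -28.6394°
a = sin²(Δφ/2) + cos φ₁ cos φ₂ sin²(Δλ/2) = 0.104249
c = 2·arcsin(√a) = 0.657534 rad = 37.6739°
d = R·c = 6371 × 0.657534 = 4189.1 km

4189 km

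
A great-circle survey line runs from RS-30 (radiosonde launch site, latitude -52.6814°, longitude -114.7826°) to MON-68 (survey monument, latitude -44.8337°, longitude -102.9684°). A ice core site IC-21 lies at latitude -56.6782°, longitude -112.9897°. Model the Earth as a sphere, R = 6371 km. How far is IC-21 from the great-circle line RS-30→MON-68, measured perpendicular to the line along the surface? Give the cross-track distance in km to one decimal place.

δ₁₃ = central angle RS-30→IC-21 = 0.072059 rad  (haversine)
θ₁₃ = bearing RS-30→IC-21 = 166.189°,  θ₁₂ = bearing RS-30→MON-68 = 49.366°
dₓₜ = R·arcsin(sin δ₁₃ · sin(θ₁₃ − θ₁₂)) = 6371·arcsin(0.07200·sin(116.823°)) = 409.618 km
|dₓₜ| = 409.618 km

409.6 km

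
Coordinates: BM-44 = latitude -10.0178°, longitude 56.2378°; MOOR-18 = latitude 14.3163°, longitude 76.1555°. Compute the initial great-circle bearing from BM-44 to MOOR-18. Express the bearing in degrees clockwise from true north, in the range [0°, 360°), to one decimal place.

39.4°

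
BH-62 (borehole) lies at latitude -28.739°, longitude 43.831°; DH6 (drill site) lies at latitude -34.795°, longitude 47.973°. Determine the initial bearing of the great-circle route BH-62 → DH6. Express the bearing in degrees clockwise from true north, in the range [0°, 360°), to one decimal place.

Δλ = 4.1420°
y = sin Δλ · cos φ₂ = 0.059314
x = cos φ₁ sin φ₂ − sin φ₁ cos φ₂ cos Δλ = -0.106532
θ = atan2(y, x) = 150.8921° → 150.8921° (mod 360°)

150.9°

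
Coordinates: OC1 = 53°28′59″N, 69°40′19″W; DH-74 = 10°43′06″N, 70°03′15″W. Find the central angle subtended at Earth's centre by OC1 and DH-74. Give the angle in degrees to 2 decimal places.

OC1: φ = +53.48306°, λ = -69.67194°
DH-74: φ = +10.71833°, λ = -70.05417°
Δφ = -42.7647°,  Δλ = -0.3822°
a = sin²(Δφ/2) + cos φ₁ cos φ₂ sin²(Δλ/2) = 0.132932
c = 2·arcsin(√a) = 0.746404 rad = 42.7658°

42.77°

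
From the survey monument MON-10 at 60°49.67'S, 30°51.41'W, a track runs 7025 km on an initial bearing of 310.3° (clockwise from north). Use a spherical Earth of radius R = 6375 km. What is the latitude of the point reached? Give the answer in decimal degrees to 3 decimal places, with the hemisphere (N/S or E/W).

6.505°S

MON-10: φ = -60.82783°, λ = -30.85683°
δ = d/R = 7025/6375 = 1.101961 rad
φ₂ = arcsin(sin φ₁ cos δ + cos φ₁ sin δ cos θ)
   = arcsin(-0.87316·0.45185 + 0.48744·0.89210·0.64679) = -6.50475°
λ₂ = λ₁ + atan2(sin θ sin δ cos φ₁, cos δ − sin φ₁ sin φ₂) = -74.07522°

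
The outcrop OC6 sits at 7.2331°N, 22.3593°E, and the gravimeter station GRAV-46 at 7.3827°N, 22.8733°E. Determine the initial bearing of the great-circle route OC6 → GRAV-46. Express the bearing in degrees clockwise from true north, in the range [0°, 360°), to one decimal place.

Δλ = 0.5140°
y = sin Δλ · cos φ₂ = 0.008897
x = cos φ₁ sin φ₂ − sin φ₁ cos φ₂ cos Δλ = 0.002616
θ = atan2(y, x) = 73.6139° → 73.6139° (mod 360°)

73.6°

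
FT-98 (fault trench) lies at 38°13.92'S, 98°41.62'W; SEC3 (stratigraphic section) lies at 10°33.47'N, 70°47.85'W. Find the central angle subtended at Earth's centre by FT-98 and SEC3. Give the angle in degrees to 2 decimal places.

55.31°

FT-98: φ = -38.23200°, λ = -98.69367°
SEC3: φ = +10.55783°, λ = -70.79750°
Δφ = 48.7898°,  Δλ = 27.8962°
a = sin²(Δφ/2) + cos φ₁ cos φ₂ sin²(Δλ/2) = 0.215455
c = 2·arcsin(√a) = 0.965398 rad = 55.3132°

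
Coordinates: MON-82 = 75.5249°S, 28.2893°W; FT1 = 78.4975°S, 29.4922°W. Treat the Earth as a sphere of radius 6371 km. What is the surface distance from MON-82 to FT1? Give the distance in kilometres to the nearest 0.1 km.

331.9 km

Δφ = -2.9726°,  Δλ = -1.2029°
a = sin²(Δφ/2) + cos φ₁ cos φ₂ sin²(Δλ/2) = 0.000678
c = 2·arcsin(√a) = 0.052093 rad = 2.9847°
d = R·c = 6371 × 0.052093 = 331.9 km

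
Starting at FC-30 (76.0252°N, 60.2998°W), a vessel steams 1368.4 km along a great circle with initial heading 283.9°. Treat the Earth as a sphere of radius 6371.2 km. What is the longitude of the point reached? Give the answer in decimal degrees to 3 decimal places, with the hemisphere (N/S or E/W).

108.303°W

δ = d/R = 1368.4/6371.2 = 0.214779 rad
φ₂ = arcsin(sin φ₁ cos δ + cos φ₁ sin δ cos θ)
   = arcsin(0.97040·0.97702 + 0.24150·0.21313·0.24023) = 73.83629°
λ₂ = λ₁ + atan2(sin θ sin δ cos φ₁, cos δ − sin φ₁ sin φ₂) = -108.30335°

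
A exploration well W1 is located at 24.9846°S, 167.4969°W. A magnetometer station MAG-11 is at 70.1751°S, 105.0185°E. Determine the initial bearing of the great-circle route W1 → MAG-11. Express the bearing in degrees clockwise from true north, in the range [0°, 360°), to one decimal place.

Δλ = -87.4846°
y = sin Δλ · cos φ₂ = -0.338820
x = cos φ₁ sin φ₂ − sin φ₁ cos φ₂ cos Δλ = -0.846414
θ = atan2(y, x) = -158.1837° → 201.8163° (mod 360°)

201.8°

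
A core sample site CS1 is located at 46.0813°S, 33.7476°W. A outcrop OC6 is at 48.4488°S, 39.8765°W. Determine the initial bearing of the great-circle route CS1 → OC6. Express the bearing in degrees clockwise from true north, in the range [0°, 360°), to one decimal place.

238.1°

Δλ = -6.1289°
y = sin Δλ · cos φ₂ = -0.070816
x = cos φ₁ sin φ₂ − sin φ₁ cos φ₂ cos Δλ = -0.044040
θ = atan2(y, x) = -121.8769° → 238.1231° (mod 360°)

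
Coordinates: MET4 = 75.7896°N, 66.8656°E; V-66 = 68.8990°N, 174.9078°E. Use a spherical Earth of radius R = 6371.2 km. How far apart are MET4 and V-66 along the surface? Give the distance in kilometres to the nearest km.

3193 km

Δφ = -6.8906°,  Δλ = 108.0422°
a = sin²(Δφ/2) + cos φ₁ cos φ₂ sin²(Δλ/2) = 0.061486
c = 2·arcsin(√a) = 0.501156 rad = 28.7141°
d = R·c = 6371.2 × 0.501156 = 3193.0 km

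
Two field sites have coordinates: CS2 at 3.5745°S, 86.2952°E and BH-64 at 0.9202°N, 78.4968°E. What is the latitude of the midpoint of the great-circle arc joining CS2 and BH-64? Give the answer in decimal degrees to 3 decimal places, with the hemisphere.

1.330°S

Bx = cos φ₂ cos Δλ = 0.990624,  By = cos φ₂ sin Δλ = -0.135670
φₘ = atan2(sin φ₁ + sin φ₂, √((cos φ₁ + Bx)² + By²)) = -1.33023°
λₘ = λ₁ + atan2(By, cos φ₁ + Bx) = 82.39245°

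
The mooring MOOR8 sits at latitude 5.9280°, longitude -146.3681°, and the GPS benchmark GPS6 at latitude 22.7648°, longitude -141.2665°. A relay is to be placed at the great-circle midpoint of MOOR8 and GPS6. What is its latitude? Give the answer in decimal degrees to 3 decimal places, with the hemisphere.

14.360°N

Bx = cos φ₂ cos Δλ = 0.918448,  By = cos φ₂ sin Δλ = 0.081995
φₘ = atan2(sin φ₁ + sin φ₂, √((cos φ₁ + Bx)² + By²)) = 14.36002°
λₘ = λ₁ + atan2(By, cos φ₁ + Bx) = -143.91391°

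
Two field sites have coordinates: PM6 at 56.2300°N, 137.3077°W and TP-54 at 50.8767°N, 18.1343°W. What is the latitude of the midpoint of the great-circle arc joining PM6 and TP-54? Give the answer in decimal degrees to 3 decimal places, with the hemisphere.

Bx = cos φ₂ cos Δλ = -0.307579,  By = cos φ₂ sin Δλ = 0.550949
φₘ = atan2(sin φ₁ + sin φ₂, √((cos φ₁ + Bx)² + By²)) = 69.39213°
λₘ = λ₁ + atan2(By, cos φ₁ + Bx) = -71.56604°

69.392°N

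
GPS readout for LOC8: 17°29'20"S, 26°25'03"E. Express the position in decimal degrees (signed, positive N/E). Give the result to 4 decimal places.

-17.4889°, +26.4175°

lat: 17.4889° S → -17.4889°
lon: 26.4175° E → +26.4175°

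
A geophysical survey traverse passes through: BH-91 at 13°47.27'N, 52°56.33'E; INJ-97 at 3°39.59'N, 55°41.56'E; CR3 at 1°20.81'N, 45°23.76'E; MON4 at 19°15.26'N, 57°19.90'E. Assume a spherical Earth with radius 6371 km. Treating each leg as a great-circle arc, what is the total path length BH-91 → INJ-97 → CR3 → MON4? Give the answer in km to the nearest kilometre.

BH-91: φ = +13.78783°, λ = +52.93883°
INJ-97: φ = +3.65983°, λ = +55.69267°
CR3: φ = +1.34683°, λ = +45.39600°
MON4: φ = +19.25433°, λ = +57.33167°
BH-91→INJ-97: c = 0.183022 rad, d = 1166.04 km
INJ-97→CR3: c = 0.184009 rad, d = 1172.32 km
CR3→MON4: c = 0.373243 rad, d = 2377.93 km
Total = 1166.04 + 1172.32 + 2377.93 = 4716.29 km

4716 km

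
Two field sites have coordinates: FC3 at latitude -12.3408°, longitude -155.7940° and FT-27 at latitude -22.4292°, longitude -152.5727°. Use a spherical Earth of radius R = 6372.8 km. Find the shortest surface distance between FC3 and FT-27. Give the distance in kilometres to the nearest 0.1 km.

Δφ = -10.0884°,  Δλ = 3.2213°
a = sin²(Δφ/2) + cos φ₁ cos φ₂ sin²(Δλ/2) = 0.008444
c = 2·arcsin(√a) = 0.184043 rad = 10.5449°
d = R·c = 6372.8 × 0.184043 = 1172.9 km

1172.9 km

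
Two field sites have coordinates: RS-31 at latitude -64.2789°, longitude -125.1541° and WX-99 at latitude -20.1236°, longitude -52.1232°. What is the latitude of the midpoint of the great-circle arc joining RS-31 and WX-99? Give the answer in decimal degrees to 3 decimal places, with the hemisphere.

47.430°S

Bx = cos φ₂ cos Δλ = 0.274039,  By = cos φ₂ sin Δλ = 0.898073
φₘ = atan2(sin φ₁ + sin φ₂, √((cos φ₁ + Bx)² + By²)) = -47.42979°
λₘ = λ₁ + atan2(By, cos φ₁ + Bx) = -73.40592°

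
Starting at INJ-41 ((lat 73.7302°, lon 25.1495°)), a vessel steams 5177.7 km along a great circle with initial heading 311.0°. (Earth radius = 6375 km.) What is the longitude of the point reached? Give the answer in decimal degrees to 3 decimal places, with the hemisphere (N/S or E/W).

90.614°W

δ = d/R = 5177.7/6375 = 0.812188 rad
φ₂ = arcsin(sin φ₁ cos δ + cos φ₁ sin δ cos θ)
   = arcsin(0.95995·0.68791 + 0.28016·0.72579·0.65606) = 52.53881°
λ₂ = λ₁ + atan2(sin θ sin δ cos φ₁, cos δ − sin φ₁ sin φ₂) = -90.61400°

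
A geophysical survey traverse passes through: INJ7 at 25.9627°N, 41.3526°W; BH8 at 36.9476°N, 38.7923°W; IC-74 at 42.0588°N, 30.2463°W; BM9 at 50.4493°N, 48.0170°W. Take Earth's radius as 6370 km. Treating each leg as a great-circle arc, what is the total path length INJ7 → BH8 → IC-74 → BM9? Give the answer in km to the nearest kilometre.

INJ7→BH8: c = 0.195451 rad, d = 1245.02 km
BH8→IC-74: c = 0.145486 rad, d = 926.75 km
IC-74→BM9: c = 0.258640 rad, d = 1647.54 km
Total = 1245.02 + 926.75 + 1647.54 = 3819.31 km

3819 km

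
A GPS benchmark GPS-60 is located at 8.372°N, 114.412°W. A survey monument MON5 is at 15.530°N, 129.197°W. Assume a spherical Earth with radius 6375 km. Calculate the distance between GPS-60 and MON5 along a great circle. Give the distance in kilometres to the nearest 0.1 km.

Δφ = 7.1580°,  Δλ = -14.7850°
a = sin²(Δφ/2) + cos φ₁ cos φ₂ sin²(Δλ/2) = 0.019677
c = 2·arcsin(√a) = 0.281480 rad = 16.1276°
d = R·c = 6375 × 0.281480 = 1794.4 km

1794.4 km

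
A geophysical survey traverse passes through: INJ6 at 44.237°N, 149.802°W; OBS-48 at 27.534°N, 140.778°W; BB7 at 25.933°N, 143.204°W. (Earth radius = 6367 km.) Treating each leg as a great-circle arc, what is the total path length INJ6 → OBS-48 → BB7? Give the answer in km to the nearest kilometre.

2322 km

INJ6→OBS-48: c = 0.317740 rad, d = 2023.05 km
OBS-48→BB7: c = 0.047017 rad, d = 299.36 km
Total = 2023.05 + 299.36 = 2322.41 km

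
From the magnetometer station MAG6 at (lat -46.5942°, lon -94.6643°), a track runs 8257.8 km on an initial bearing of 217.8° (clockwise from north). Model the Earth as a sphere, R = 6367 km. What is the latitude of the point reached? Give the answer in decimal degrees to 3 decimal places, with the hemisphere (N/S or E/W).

45.988°S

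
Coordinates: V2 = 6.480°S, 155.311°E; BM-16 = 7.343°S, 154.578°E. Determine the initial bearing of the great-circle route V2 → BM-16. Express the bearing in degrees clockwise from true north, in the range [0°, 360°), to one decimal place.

220.1°

Δλ = -0.7330°
y = sin Δλ · cos φ₂ = -0.012688
x = cos φ₁ sin φ₂ − sin φ₁ cos φ₂ cos Δλ = -0.015071
θ = atan2(y, x) = -139.9062° → 220.0938° (mod 360°)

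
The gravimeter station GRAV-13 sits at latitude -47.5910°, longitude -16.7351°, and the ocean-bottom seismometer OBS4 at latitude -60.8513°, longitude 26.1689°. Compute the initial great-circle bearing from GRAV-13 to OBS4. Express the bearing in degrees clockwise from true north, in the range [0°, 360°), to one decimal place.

Δλ = 42.9040°
y = sin Δλ · cos φ₂ = 0.331589
x = cos φ₁ sin φ₂ − sin φ₁ cos φ₂ cos Δλ = -0.325579
θ = atan2(y, x) = 134.4760° → 134.4760° (mod 360°)

134.5°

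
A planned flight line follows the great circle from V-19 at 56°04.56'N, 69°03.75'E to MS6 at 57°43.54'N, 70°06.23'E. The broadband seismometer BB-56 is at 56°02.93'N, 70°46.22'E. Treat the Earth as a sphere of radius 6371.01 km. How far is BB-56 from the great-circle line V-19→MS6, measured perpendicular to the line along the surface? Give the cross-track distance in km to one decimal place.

101.1 km

V-19: φ = +56.07600°, λ = +69.06250°
MS6: φ = +57.72567°, λ = +70.10383°
BB-56: φ = +56.04883°, λ = +70.77033°
δ₁₃ = central angle V-19→BB-56 = 0.016647 rad  (haversine)
θ₁₃ = bearing V-19→BB-56 = 90.923°,  θ₁₂ = bearing V-19→MS6 = 18.585°
dₓₜ = R·arcsin(sin δ₁₃ · sin(θ₁₃ − θ₁₂)) = 6371.01·arcsin(0.01665·sin(72.339°)) = 101.062 km
|dₓₜ| = 101.062 km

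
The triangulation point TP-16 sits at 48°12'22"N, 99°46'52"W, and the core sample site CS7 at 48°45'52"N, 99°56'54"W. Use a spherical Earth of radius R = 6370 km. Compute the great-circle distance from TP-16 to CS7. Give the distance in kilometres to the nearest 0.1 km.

TP-16: φ = +48.20611°, λ = -99.78111°
CS7: φ = +48.76444°, λ = -99.94833°
Δφ = 0.5583°,  Δλ = -0.1672°
a = sin²(Δφ/2) + cos φ₁ cos φ₂ sin²(Δλ/2) = 0.000025
c = 2·arcsin(√a) = 0.009935 rad = 0.5692°
d = R·c = 6370 × 0.009935 = 63.3 km

63.3 km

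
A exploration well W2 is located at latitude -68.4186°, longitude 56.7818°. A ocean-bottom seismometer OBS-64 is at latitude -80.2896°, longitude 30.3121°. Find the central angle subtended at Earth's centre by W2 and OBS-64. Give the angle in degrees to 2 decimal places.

13.56°

Δφ = -11.8710°,  Δλ = -26.4697°
a = sin²(Δφ/2) + cos φ₁ cos φ₂ sin²(Δλ/2) = 0.013945
c = 2·arcsin(√a) = 0.236732 rad = 13.5637°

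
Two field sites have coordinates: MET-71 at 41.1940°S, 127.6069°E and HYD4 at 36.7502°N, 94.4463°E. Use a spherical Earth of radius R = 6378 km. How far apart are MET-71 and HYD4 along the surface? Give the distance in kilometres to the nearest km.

Δφ = 77.9442°,  Δλ = -33.1606°
a = sin²(Δφ/2) + cos φ₁ cos φ₂ sin²(Δλ/2) = 0.444664
c = 2·arcsin(√a) = 1.459898 rad = 83.6460°
d = R·c = 6378 × 1.459898 = 9311.2 km

9311 km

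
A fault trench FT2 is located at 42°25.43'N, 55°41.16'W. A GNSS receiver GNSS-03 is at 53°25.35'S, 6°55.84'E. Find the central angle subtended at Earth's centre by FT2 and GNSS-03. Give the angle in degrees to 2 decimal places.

109.84°

FT2: φ = +42.42383°, λ = -55.68600°
GNSS-03: φ = -53.42250°, λ = +6.93067°
Δφ = -95.8463°,  Δλ = 62.6167°
a = sin²(Δφ/2) + cos φ₁ cos φ₂ sin²(Δλ/2) = 0.669712
c = 2·arcsin(√a) = 1.917101 rad = 109.8418°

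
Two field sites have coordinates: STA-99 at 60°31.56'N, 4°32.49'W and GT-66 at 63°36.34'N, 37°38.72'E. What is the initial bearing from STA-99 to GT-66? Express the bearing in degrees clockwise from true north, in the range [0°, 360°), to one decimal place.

STA-99: φ = +60.52600°, λ = -4.54150°
GT-66: φ = +63.60567°, λ = +37.64533°
Δλ = 42.1868°
y = sin Δλ · cos φ₂ = 0.298535
x = cos φ₁ sin φ₂ − sin φ₁ cos φ₂ cos Δλ = 0.153977
θ = atan2(y, x) = 62.7165° → 62.7165° (mod 360°)

62.7°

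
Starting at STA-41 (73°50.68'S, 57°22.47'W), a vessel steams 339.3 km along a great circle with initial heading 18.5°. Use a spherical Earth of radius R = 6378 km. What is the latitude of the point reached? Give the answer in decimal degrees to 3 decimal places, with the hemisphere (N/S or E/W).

70.930°S

STA-41: φ = -73.84467°, λ = -57.37450°
δ = d/R = 339.3/6378 = 0.053198 rad
φ₂ = arcsin(sin φ₁ cos δ + cos φ₁ sin δ cos θ)
   = arcsin(-0.96051·0.99859 + 0.27824·0.05317·0.94832) = -70.93024°
λ₂ = λ₁ + atan2(sin θ sin δ cos φ₁, cos δ − sin φ₁ sin φ₂) = -54.41436°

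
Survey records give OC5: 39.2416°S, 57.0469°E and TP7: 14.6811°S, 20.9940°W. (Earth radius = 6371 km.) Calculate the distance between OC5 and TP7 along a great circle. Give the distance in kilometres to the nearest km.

Δφ = 24.5605°,  Δλ = -78.0409°
a = sin²(Δφ/2) + cos φ₁ cos φ₂ sin²(Δλ/2) = 0.342216
c = 2·arcsin(√a) = 1.249742 rad = 71.6049°
d = R·c = 6371 × 1.249742 = 7962.1 km

7962 km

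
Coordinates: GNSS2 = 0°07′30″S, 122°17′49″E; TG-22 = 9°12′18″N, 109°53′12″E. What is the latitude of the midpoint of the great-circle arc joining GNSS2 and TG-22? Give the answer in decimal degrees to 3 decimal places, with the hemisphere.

GNSS2: φ = -0.12500°, λ = +122.29694°
TG-22: φ = +9.20500°, λ = +109.88667°
Bx = cos φ₂ cos Δλ = 0.964057,  By = cos φ₂ sin Δλ = -0.212143
φₘ = atan2(sin φ₁ + sin φ₂, √((cos φ₁ + Bx)² + By²)) = 4.56664°
λₘ = λ₁ + atan2(By, cos φ₁ + Bx) = 116.13217°

4.567°N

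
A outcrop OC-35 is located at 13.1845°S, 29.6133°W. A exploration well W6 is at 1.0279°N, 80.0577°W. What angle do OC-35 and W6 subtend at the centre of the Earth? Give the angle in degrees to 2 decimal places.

Δφ = 14.2124°,  Δλ = -50.4444°
a = sin²(Δφ/2) + cos φ₁ cos φ₂ sin²(Δλ/2) = 0.192076
c = 2·arcsin(√a) = 0.907333 rad = 51.9864°

51.99°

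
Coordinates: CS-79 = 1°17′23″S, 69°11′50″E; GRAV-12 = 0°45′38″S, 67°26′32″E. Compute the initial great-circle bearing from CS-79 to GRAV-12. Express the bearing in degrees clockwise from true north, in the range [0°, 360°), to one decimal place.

CS-79: φ = -1.28972°, λ = +69.19722°
GRAV-12: φ = -0.76056°, λ = +67.44222°
Δλ = -1.7550°
y = sin Δλ · cos φ₂ = -0.030623
x = cos φ₁ sin φ₂ − sin φ₁ cos φ₂ cos Δλ = 0.009225
θ = atan2(y, x) = -73.2354° → 286.7646° (mod 360°)

286.8°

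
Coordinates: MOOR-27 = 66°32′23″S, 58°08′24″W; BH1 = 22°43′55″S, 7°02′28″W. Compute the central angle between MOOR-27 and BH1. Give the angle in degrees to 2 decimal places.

MOOR-27: φ = -66.53972°, λ = -58.14000°
BH1: φ = -22.73194°, λ = -7.04111°
Δφ = 43.8078°,  Δλ = 51.0989°
a = sin²(Δφ/2) + cos φ₁ cos φ₂ sin²(Δλ/2) = 0.207468
c = 2·arcsin(√a) = 0.945837 rad = 54.1925°

54.19°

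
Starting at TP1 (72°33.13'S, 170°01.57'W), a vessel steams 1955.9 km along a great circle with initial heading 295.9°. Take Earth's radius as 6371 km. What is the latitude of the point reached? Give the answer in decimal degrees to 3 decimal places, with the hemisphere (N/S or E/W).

60.436°S

TP1: φ = -72.55217°, λ = -170.02617°
δ = d/R = 1955.9/6371 = 0.307000 rad
φ₂ = arcsin(sin φ₁ cos δ + cos φ₁ sin δ cos θ)
   = arcsin(-0.95399·0.95324 + 0.29984·0.30220·0.43680) = -60.43620°
λ₂ = λ₁ + atan2(sin θ sin δ cos φ₁, cos δ − sin φ₁ sin φ₂) = 156.53989°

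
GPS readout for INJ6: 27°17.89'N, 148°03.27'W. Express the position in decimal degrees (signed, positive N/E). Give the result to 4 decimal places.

+27.2982°, -148.0545°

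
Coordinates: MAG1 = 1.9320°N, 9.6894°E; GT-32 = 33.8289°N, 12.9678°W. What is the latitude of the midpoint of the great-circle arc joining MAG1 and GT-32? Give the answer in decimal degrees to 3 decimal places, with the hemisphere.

18.210°N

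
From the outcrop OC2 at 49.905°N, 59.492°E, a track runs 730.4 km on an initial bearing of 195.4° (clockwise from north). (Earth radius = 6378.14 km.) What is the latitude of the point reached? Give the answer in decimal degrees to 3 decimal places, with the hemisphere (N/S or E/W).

43.552°N

δ = d/R = 730.4/6378.14 = 0.114516 rad
φ₂ = arcsin(sin φ₁ cos δ + cos φ₁ sin δ cos θ)
   = arcsin(0.76498·0.99345 + 0.64406·0.11427·-0.96410) = 43.55224°
λ₂ = λ₁ + atan2(sin θ sin δ cos φ₁, cos δ − sin φ₁ sin φ₂) = 57.09241°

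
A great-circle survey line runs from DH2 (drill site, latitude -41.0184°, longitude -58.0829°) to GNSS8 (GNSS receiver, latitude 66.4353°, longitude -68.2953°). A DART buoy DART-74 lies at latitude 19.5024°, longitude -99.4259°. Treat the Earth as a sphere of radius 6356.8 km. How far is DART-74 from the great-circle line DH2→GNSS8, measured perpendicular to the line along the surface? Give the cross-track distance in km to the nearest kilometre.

δ₁₃ = central angle DH2→DART-74 = 1.250496 rad  (haversine)
θ₁₃ = bearing DH2→DART-74 = 319.002°,  θ₁₂ = bearing DH2→GNSS8 = 355.732°
dₓₜ = R·arcsin(sin δ₁₃ · sin(θ₁₃ − θ₁₂)) = 6356.8·arcsin(0.94914·sin(-36.730°)) = -3837.117 km
|dₓₜ| = 3837.117 km

3837 km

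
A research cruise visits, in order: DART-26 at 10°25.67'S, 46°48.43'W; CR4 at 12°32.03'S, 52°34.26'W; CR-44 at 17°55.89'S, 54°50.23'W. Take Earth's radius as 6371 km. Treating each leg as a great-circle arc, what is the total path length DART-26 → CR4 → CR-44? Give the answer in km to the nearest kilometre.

1318 km

DART-26: φ = -10.42783°, λ = -46.80717°
CR4: φ = -12.53383°, λ = -52.57100°
CR-44: φ = -17.93150°, λ = -54.83717°
DART-26→CR4: c = 0.105207 rad, d = 670.27 km
CR4→CR-44: c = 0.101637 rad, d = 647.53 km
Total = 670.27 + 647.53 = 1317.80 km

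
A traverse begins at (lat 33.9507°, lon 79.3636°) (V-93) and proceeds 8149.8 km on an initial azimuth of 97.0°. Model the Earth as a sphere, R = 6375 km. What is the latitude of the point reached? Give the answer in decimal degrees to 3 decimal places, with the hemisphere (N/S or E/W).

δ = d/R = 8149.8/6375 = 1.278400 rad
φ₂ = arcsin(sin φ₁ cos δ + cos φ₁ sin δ cos θ)
   = arcsin(0.55848·0.28825 + 0.82952·0.95756·-0.12187) = 3.67967°
λ₂ = λ₁ + atan2(sin θ sin δ cos φ₁, cos δ − sin φ₁ sin φ₂) = 151.61097°

3.680°N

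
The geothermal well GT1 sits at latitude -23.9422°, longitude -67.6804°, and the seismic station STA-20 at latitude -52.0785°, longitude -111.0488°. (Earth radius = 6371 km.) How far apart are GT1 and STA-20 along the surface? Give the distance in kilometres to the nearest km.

Δφ = -28.1363°,  Δλ = -43.3684°
a = sin²(Δφ/2) + cos φ₁ cos φ₂ sin²(Δλ/2) = 0.135771
c = 2·arcsin(√a) = 0.754728 rad = 43.2427°
d = R·c = 6371 × 0.754728 = 4808.4 km

4808 km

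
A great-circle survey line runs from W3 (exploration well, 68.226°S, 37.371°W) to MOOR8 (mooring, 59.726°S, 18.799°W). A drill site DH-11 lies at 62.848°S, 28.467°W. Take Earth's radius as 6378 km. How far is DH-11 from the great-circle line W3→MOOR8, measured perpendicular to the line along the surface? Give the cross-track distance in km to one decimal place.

173.6 km

δ₁₃ = central angle W3→DH-11 = 0.113569 rad  (haversine)
θ₁₃ = bearing W3→DH-11 = 38.557°,  θ₁₂ = bearing W3→MOOR8 = 52.450°
dₓₜ = R·arcsin(sin δ₁₃ · sin(θ₁₃ − θ₁₂)) = 6378·arcsin(0.11332·sin(-13.893°)) = -173.572 km
|dₓₜ| = 173.572 km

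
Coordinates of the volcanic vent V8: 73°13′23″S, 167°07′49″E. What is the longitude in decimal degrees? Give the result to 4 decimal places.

167° + 7′/60 + 49″/3600 = 167 + 0.11667 + 0.01361 = 167.1303°

167.1303°E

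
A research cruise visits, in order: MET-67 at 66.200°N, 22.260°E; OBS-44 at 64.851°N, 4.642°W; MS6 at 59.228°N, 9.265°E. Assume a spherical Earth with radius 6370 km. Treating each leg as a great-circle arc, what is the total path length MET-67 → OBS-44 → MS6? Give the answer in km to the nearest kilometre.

2192 km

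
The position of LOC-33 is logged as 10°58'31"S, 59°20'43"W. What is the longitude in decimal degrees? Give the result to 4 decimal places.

59° + 20′/60 + 43″/3600 = 59 + 0.33333 + 0.01194 = 59.3453°

59.3453°W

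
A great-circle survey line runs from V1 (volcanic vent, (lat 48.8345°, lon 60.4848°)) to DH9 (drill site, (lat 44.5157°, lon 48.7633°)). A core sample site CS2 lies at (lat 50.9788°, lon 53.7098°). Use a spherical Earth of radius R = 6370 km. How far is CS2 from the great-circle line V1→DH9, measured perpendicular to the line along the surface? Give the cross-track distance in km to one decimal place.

429.0 km

δ₁₃ = central angle V1→CS2 = 0.084810 rad  (haversine)
θ₁₃ = bearing V1→CS2 = 298.737°,  θ₁₂ = bearing V1→DH9 = 246.127°
dₓₜ = R·arcsin(sin δ₁₃ · sin(θ₁₃ − θ₁₂)) = 6370·arcsin(0.08471·sin(52.609°)) = 429.036 km
|dₓₜ| = 429.036 km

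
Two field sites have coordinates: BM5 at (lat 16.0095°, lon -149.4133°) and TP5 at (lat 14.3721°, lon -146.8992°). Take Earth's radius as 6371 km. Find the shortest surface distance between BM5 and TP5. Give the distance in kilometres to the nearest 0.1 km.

325.5 km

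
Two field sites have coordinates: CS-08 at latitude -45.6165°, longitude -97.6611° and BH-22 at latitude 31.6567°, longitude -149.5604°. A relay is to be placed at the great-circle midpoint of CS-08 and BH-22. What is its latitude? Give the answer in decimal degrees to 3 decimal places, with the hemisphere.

Bx = cos φ₂ cos Δλ = 0.525234,  By = cos φ₂ sin Δλ = -0.669839
φₘ = atan2(sin φ₁ + sin φ₂, √((cos φ₁ + Bx)² + By²)) = -7.74481°
λₘ = λ₁ + atan2(By, cos φ₁ + Bx) = -126.33733°

7.745°S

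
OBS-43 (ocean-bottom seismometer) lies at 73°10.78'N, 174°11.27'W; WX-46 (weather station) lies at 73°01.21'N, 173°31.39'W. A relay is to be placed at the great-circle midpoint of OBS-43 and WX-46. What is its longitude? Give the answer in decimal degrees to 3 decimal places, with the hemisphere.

173.854°W

OBS-43: φ = +73.17967°, λ = -174.18783°
WX-46: φ = +73.02017°, λ = -173.52317°
Bx = cos φ₂ cos Δλ = 0.292015,  By = cos φ₂ sin Δλ = 0.003388
φₘ = atan2(sin φ₁ + sin φ₂, √((cos φ₁ + Bx)² + By²)) = 73.10018°
λₘ = λ₁ + atan2(By, cos φ₁ + Bx) = -173.85398°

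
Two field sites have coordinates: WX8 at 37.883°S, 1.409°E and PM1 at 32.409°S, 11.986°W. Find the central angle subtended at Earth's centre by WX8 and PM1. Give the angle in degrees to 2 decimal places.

Δφ = 5.4740°,  Δλ = -13.3950°
a = sin²(Δφ/2) + cos φ₁ cos φ₂ sin²(Δλ/2) = 0.011344
c = 2·arcsin(√a) = 0.213418 rad = 12.2279°

12.23°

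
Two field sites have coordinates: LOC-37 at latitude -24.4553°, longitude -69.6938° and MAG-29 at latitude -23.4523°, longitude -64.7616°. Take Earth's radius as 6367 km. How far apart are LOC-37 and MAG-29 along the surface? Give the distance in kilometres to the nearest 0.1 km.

Δφ = 1.0030°,  Δλ = 4.9322°
a = sin²(Δφ/2) + cos φ₁ cos φ₂ sin²(Δλ/2) = 0.001623
c = 2·arcsin(√a) = 0.080588 rad = 4.6173°
d = R·c = 6367 × 0.080588 = 513.1 km

513.1 km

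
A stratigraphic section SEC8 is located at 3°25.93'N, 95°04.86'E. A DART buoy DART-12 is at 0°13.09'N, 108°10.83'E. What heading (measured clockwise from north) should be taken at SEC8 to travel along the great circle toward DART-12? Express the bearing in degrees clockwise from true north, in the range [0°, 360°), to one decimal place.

SEC8: φ = +3.43217°, λ = +95.08100°
DART-12: φ = +0.21817°, λ = +108.18050°
Δλ = 13.0995°
y = sin Δλ · cos φ₂ = 0.226641
x = cos φ₁ sin φ₂ − sin φ₁ cos φ₂ cos Δλ = -0.054508
θ = atan2(y, x) = 103.5229° → 103.5229° (mod 360°)

103.5°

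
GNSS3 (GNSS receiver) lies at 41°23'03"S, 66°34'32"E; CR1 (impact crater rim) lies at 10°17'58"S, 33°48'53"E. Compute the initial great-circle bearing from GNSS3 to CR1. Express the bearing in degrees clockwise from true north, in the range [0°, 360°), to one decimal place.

GNSS3: φ = -41.38417°, λ = +66.57556°
CR1: φ = -10.29944°, λ = +33.81472°
Δλ = -32.7608°
y = sin Δλ · cos φ₂ = -0.532414
x = cos φ₁ sin φ₂ − sin φ₁ cos φ₂ cos Δλ = 0.412842
θ = atan2(y, x) = -52.2095° → 307.7905° (mod 360°)

307.8°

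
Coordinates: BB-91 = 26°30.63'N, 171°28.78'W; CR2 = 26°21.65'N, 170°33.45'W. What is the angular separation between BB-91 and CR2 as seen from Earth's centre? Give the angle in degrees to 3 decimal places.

BB-91: φ = +26.51050°, λ = -171.47967°
CR2: φ = +26.36083°, λ = -170.55750°
Δφ = -0.1497°,  Δλ = 0.9222°
a = sin²(Δφ/2) + cos φ₁ cos φ₂ sin²(Δλ/2) = 0.000054
c = 2·arcsin(√a) = 0.014647 rad = 0.8392°

0.839°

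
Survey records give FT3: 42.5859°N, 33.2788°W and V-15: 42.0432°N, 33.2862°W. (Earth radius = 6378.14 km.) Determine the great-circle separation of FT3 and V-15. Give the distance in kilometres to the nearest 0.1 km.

Δφ = -0.5427°,  Δλ = -0.0074°
a = sin²(Δφ/2) + cos φ₁ cos φ₂ sin²(Δλ/2) = 0.000022
c = 2·arcsin(√a) = 0.009472 rad = 0.5427°
d = R·c = 6378.14 × 0.009472 = 60.4 km

60.4 km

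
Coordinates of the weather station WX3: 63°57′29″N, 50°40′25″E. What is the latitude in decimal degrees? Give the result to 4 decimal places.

63.9581°N

63° + 57′/60 + 29″/3600 = 63 + 0.95000 + 0.00806 = 63.9581°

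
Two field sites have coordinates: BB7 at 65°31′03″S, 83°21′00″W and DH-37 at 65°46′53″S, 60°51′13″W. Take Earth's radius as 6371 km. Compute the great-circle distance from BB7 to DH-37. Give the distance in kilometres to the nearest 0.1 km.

BB7: φ = -65.51750°, λ = -83.35000°
DH-37: φ = -65.78139°, λ = -60.85361°
Δφ = -0.2639°,  Δλ = 22.4964°
a = sin²(Δφ/2) + cos φ₁ cos φ₂ sin²(Δλ/2) = 0.006474
c = 2·arcsin(√a) = 0.161091 rad = 9.2298°
d = R·c = 6371 × 0.161091 = 1026.3 km

1026.3 km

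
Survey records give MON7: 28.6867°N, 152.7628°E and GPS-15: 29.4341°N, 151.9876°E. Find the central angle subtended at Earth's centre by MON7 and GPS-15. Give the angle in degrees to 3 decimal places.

1.009°

Δφ = 0.7474°,  Δλ = -0.7752°
a = sin²(Δφ/2) + cos φ₁ cos φ₂ sin²(Δλ/2) = 0.000078
c = 2·arcsin(√a) = 0.017607 rad = 1.0088°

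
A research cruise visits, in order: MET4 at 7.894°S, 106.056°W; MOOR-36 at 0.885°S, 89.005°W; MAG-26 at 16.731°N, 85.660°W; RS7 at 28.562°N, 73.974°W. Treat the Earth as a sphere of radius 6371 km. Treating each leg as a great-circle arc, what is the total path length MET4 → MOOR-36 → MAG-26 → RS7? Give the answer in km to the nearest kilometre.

MET4→MOOR-36: c = 0.320770 rad, d = 2043.63 km
MOOR-36→MAG-26: c = 0.312803 rad, d = 1992.87 km
MAG-26→RS7: c = 0.279033 rad, d = 1777.72 km
Total = 2043.63 + 1992.87 + 1777.72 = 5814.21 km

5814 km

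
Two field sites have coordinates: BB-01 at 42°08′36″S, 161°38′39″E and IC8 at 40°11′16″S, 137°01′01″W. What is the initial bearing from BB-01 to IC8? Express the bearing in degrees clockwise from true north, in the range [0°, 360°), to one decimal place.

109.1°

BB-01: φ = -42.14333°, λ = +161.64417°
IC8: φ = -40.18778°, λ = -137.01694°
Δλ = 61.3389°
y = sin Δλ · cos φ₂ = 0.670330
x = cos φ₁ sin φ₂ − sin φ₁ cos φ₂ cos Δλ = -0.232613
θ = atan2(y, x) = 109.1374° → 109.1374° (mod 360°)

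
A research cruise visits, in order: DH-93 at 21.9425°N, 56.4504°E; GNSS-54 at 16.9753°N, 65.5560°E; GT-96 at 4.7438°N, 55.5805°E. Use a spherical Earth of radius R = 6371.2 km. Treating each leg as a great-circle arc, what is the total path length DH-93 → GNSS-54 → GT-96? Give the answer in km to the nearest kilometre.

DH-93→GNSS-54: c = 0.173046 rad, d = 1102.51 km
GNSS-54→GT-96: c = 0.273284 rad, d = 1741.15 km
Total = 1102.51 + 1741.15 = 2843.66 km

2844 km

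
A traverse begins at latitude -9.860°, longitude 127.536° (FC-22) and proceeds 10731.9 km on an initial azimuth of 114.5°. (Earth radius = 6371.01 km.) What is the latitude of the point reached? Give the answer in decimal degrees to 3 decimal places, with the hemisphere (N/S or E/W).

δ = d/R = 10731.9/6371.01 = 1.684490 rad
φ₂ = arcsin(sin φ₁ cos δ + cos φ₁ sin δ cos θ)
   = arcsin(-0.17124·-0.11345 + 0.98523·0.99354·-0.41469) = -22.73708°
λ₂ = λ₁ + atan2(sin θ sin δ cos φ₁, cos δ − sin φ₁ sin φ₂) = -131.06211°

22.737°S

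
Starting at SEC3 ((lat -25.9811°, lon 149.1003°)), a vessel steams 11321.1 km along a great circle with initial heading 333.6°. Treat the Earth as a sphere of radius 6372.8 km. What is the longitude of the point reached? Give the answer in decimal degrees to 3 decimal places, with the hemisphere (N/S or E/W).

δ = d/R = 11321.1/6372.8 = 1.776472 rad
φ₂ = arcsin(sin φ₁ cos δ + cos φ₁ sin δ cos θ)
   = arcsin(-0.43807·-0.20423 + 0.89894·0.97892·0.89571) = 61.36452°
λ₂ = λ₁ + atan2(sin θ sin δ cos φ₁, cos δ − sin φ₁ sin φ₂) = 83.83620°

83.836°E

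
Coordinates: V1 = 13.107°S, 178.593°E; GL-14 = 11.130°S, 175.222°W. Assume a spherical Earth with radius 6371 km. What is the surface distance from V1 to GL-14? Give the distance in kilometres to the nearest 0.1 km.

707.4 km

Δφ = 1.9770°,  Δλ = 6.1850°
a = sin²(Δφ/2) + cos φ₁ cos φ₂ sin²(Δλ/2) = 0.003079
c = 2·arcsin(√a) = 0.111032 rad = 6.3617°
d = R·c = 6371 × 0.111032 = 707.4 km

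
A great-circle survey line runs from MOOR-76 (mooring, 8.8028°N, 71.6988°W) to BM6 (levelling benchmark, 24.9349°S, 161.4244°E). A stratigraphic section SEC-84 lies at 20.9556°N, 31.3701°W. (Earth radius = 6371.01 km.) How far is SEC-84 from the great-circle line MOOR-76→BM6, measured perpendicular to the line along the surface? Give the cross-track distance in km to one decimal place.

δ₁₃ = central angle MOOR-76→SEC-84 = 0.710145 rad  (haversine)
θ₁₃ = bearing MOOR-76→SEC-84 = 67.975°,  θ₁₂ = bearing MOOR-76→BM6 = 245.318°
dₓₜ = R·arcsin(sin δ₁₃ · sin(θ₁₃ − θ₁₂)) = 6371.01·arcsin(0.65194·sin(-177.343°)) = -192.560 km
|dₓₜ| = 192.560 km

192.6 km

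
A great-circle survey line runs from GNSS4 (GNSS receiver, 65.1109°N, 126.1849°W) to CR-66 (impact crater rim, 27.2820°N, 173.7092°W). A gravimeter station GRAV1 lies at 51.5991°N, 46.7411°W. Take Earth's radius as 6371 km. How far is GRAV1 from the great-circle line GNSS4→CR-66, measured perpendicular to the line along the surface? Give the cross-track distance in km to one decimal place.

567.0 km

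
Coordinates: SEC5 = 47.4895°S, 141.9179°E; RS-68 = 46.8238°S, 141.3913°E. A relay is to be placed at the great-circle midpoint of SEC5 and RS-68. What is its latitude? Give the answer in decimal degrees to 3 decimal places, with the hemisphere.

Bx = cos φ₂ cos Δλ = 0.684215,  By = cos φ₂ sin Δλ = -0.006289
φₘ = atan2(sin φ₁ + sin φ₂, √((cos φ₁ + Bx)² + By²)) = -47.15695°
λₘ = λ₁ + atan2(By, cos φ₁ + Bx) = 141.65295°

47.157°S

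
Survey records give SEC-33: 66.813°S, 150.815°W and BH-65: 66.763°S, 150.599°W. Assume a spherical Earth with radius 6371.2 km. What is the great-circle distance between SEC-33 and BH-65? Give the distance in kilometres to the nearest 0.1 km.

Δφ = 0.0500°,  Δλ = 0.2160°
a = sin²(Δφ/2) + cos φ₁ cos φ₂ sin²(Δλ/2) = 0.000001
c = 2·arcsin(√a) = 0.001723 rad = 0.0987°
d = R·c = 6371.2 × 0.001723 = 11.0 km

11.0 km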